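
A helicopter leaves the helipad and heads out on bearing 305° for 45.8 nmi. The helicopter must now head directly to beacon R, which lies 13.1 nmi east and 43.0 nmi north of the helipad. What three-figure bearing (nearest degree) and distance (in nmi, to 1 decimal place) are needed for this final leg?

072°, 53.3 nmi

Leg 1 (305°, 45.8 nmi): east 45.8 sin 305° = -37.52, north 45.8 cos 305° = 26.27
Current position: (-37.52, 26.27). Target: (13.1, 43.0). Remaining: Δeast = 50.62, Δnorth = 16.73.
Bearing = atan2(50.62, 16.73) mod 360° = 71.71°; distance = √((50.62)² + (16.73)²) = 53.310 nmi.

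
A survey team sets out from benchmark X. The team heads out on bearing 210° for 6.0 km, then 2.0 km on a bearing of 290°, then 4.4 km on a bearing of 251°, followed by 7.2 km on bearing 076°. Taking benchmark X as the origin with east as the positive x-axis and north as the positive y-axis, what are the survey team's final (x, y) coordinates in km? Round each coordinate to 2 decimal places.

(-2.05, -4.20)

Leg 1 (210°, 6.0 km): east 6.0 sin 210° = -3.00, north 6.0 cos 210° = -5.20
Leg 2 (290°, 2.0 km): east 2.0 sin 290° = -1.88, north 2.0 cos 290° = 0.68
Leg 3 (251°, 4.4 km): east 4.4 sin 251° = -4.16, north 4.4 cos 251° = -1.43
Leg 4 (076°, 7.2 km): east 7.2 sin 76° = 6.99, north 7.2 cos 76° = 1.74
Summing: -2.05 km east, -4.20 km north → (-2.05, -4.20).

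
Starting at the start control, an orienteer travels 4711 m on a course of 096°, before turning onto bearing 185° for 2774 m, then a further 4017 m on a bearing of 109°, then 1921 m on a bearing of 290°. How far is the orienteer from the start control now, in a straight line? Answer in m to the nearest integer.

7529 m

Leg 1 (096°, 4711 m): east 4711 sin 96° = 4685.19, north 4711 cos 96° = -492.43
Leg 2 (185°, 2774 m): east 2774 sin 185° = -241.77, north 2774 cos 185° = -2763.44
Leg 3 (109°, 4017 m): east 4017 sin 109° = 3798.15, north 4017 cos 109° = -1307.81
Leg 4 (290°, 1921 m): east 1921 sin 290° = -1805.15, north 1921 cos 290° = 657.02
Net: 6436.42 east, -3906.66 north. Distance = √((6436.42)² + (-3906.66)²) = 7529.246 m.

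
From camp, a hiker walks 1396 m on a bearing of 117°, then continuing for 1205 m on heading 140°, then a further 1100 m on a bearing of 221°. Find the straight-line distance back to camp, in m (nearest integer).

2717 m

Leg 1 (117°, 1396 m): east 1396 sin 117° = 1243.85, north 1396 cos 117° = -633.77
Leg 2 (140°, 1205 m): east 1205 sin 140° = 774.56, north 1205 cos 140° = -923.08
Leg 3 (221°, 1100 m): east 1100 sin 221° = -721.66, north 1100 cos 221° = -830.18
Net: 1296.74 east, -2387.03 north. Distance = √((1296.74)² + (-2387.03)²) = 2716.518 m.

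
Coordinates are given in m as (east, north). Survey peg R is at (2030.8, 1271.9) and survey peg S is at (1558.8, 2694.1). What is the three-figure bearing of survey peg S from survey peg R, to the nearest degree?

342°

Δeast = 1558.8 − 2030.8 = -472.00; Δnorth = 2694.1 − 1271.9 = 1422.20.
Bearing = atan2(Δeast, Δnorth) mod 360° = 341.64° ≈ 342°.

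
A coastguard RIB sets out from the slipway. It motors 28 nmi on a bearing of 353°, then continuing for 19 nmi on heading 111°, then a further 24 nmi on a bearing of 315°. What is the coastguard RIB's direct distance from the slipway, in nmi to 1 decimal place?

Leg 1 (353°, 28 nmi): east 28 sin 353° = -3.41, north 28 cos 353° = 27.79
Leg 2 (111°, 19 nmi): east 19 sin 111° = 17.74, north 19 cos 111° = -6.81
Leg 3 (315°, 24 nmi): east 24 sin 315° = -16.97, north 24 cos 315° = 16.97
Net: -2.64 east, 37.95 north. Distance = √((-2.64)² + (37.95)²) = 38.045 nmi.

38.0 nmi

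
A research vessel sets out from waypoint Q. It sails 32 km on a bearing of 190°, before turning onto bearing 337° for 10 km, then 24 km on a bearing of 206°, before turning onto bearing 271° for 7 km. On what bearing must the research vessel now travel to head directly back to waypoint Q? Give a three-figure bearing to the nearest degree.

032°

Leg 1 (190°, 32 km): east 32 sin 190° = -5.56, north 32 cos 190° = -31.51
Leg 2 (337°, 10 km): east 10 sin 337° = -3.91, north 10 cos 337° = 9.21
Leg 3 (206°, 24 km): east 24 sin 206° = -10.52, north 24 cos 206° = -21.57
Leg 4 (271°, 7 km): east 7 sin 271° = -7.00, north 7 cos 271° = 0.12
Net displacement: -26.98 east, -43.76 north. Direction back to start is (26.98, 43.76): bearing = atan2(26.98, 43.76) mod 360° = 31.66° ≈ 032°.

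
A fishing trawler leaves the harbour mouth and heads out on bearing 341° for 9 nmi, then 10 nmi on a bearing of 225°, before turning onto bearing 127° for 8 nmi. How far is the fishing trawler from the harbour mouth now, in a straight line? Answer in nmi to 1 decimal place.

4.9 nmi

Leg 1 (341°, 9 nmi): east 9 sin 341° = -2.93, north 9 cos 341° = 8.51
Leg 2 (225°, 10 nmi): east 10 sin 225° = -7.07, north 10 cos 225° = -7.07
Leg 3 (127°, 8 nmi): east 8 sin 127° = 6.39, north 8 cos 127° = -4.81
Net: -3.61 east, -3.38 north. Distance = √((-3.61)² + (-3.38)²) = 4.944 nmi.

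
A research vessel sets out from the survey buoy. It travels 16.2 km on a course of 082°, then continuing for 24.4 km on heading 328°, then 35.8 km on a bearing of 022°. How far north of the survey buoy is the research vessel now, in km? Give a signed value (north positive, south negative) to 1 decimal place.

56.1 km

Leg 1 (082°, 16.2 km): east 16.2 sin 82° = 16.04, north 16.2 cos 82° = 2.25
Leg 2 (328°, 24.4 km): east 24.4 sin 328° = -12.93, north 24.4 cos 328° = 20.69
Leg 3 (022°, 35.8 km): east 35.8 sin 22° = 13.41, north 35.8 cos 22° = 33.19
Net north component: 56.14 km.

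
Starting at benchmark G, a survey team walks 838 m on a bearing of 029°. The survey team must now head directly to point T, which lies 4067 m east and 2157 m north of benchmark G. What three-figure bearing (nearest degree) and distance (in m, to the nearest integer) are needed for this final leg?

069°, 3928 m

Leg 1 (029°, 838 m): east 838 sin 29° = 406.27, north 838 cos 29° = 732.93
Current position: (406.27, 732.93). Target: (4067, 2157). Remaining: Δeast = 3660.73, Δnorth = 1424.07.
Bearing = atan2(3660.73, 1424.07) mod 360° = 68.74°; distance = √((3660.73)² + (1424.07)²) = 3927.965 m.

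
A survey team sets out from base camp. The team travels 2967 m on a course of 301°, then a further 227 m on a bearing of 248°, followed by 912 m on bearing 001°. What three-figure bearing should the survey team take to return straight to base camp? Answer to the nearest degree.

Leg 1 (301°, 2967 m): east 2967 sin 301° = -2543.22, north 2967 cos 301° = 1528.12
Leg 2 (248°, 227 m): east 227 sin 248° = -210.47, north 227 cos 248° = -85.04
Leg 3 (001°, 912 m): east 912 sin 1° = 15.92, north 912 cos 1° = 911.86
Net displacement: -2737.77 east, 2354.94 north. Direction back to start is (2737.77, -2354.94): bearing = atan2(2737.77, -2354.94) mod 360° = 130.70° ≈ 131°.

131°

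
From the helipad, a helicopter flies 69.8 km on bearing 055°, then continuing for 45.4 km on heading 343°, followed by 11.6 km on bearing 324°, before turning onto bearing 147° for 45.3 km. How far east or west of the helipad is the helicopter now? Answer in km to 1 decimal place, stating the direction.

Leg 1 (055°, 69.8 km): east 69.8 sin 55° = 57.18, north 69.8 cos 55° = 40.04
Leg 2 (343°, 45.4 km): east 45.4 sin 343° = -13.27, north 45.4 cos 343° = 43.42
Leg 3 (324°, 11.6 km): east 11.6 sin 324° = -6.82, north 11.6 cos 324° = 9.38
Leg 4 (147°, 45.3 km): east 45.3 sin 147° = 24.67, north 45.3 cos 147° = -37.99
Net east component: 61.76 km.

61.8 km east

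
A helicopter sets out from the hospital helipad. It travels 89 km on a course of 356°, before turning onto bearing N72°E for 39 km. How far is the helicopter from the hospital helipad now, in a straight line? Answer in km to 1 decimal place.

105.5 km

Leg 1 (356°, 89 km): east 89 sin 356° = -6.21, north 89 cos 356° = 88.78
Leg 2 (N72°E, 39 km): east 39 sin 72° = 37.09, north 39 cos 72° = 12.05
Net: 30.88 east, 100.83 north. Distance = √((30.88)² + (100.83)²) = 105.458 km.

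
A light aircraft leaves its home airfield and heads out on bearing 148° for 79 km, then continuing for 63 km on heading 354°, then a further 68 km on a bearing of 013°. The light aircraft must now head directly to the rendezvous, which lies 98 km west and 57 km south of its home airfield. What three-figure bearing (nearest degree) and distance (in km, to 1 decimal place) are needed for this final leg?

Leg 1 (148°, 79 km): east 79 sin 148° = 41.86, north 79 cos 148° = -67.00
Leg 2 (354°, 63 km): east 63 sin 354° = -6.59, north 63 cos 354° = 62.65
Leg 3 (013°, 68 km): east 68 sin 13° = 15.30, north 68 cos 13° = 66.26
Current position: (50.58, 61.92). Target: (-98, -57). Remaining: Δeast = -148.58, Δnorth = -118.92.
Bearing = atan2(-148.58, -118.92) mod 360° = 231.33°; distance = √((-148.58)² + (-118.92)²) = 190.304 km.

231°, 190.3 km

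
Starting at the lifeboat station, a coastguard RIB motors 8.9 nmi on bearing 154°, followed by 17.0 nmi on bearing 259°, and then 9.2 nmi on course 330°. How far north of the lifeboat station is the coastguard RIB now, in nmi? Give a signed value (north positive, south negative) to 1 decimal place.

-3.3 nmi

Leg 1 (154°, 8.9 nmi): east 8.9 sin 154° = 3.90, north 8.9 cos 154° = -8.00
Leg 2 (259°, 17.0 nmi): east 17.0 sin 259° = -16.69, north 17.0 cos 259° = -3.24
Leg 3 (330°, 9.2 nmi): east 9.2 sin 330° = -4.60, north 9.2 cos 330° = 7.97
Net north component: -3.28 nmi.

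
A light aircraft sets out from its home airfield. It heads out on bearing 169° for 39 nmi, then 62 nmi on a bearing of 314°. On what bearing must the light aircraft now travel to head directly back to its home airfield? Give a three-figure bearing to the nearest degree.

097°

Leg 1 (169°, 39 nmi): east 39 sin 169° = 7.44, north 39 cos 169° = -38.28
Leg 2 (314°, 62 nmi): east 62 sin 314° = -44.60, north 62 cos 314° = 43.07
Net displacement: -37.16 east, 4.79 north. Direction back to start is (37.16, -4.79): bearing = atan2(37.16, -4.79) mod 360° = 97.34° ≈ 097°.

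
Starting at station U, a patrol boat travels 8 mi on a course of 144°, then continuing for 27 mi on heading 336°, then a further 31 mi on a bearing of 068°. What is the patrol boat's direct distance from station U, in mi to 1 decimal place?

37.3 mi

Leg 1 (144°, 8 mi): east 8 sin 144° = 4.70, north 8 cos 144° = -6.47
Leg 2 (336°, 27 mi): east 27 sin 336° = -10.98, north 27 cos 336° = 24.67
Leg 3 (068°, 31 mi): east 31 sin 68° = 28.74, north 31 cos 68° = 11.61
Net: 22.46 east, 29.81 north. Distance = √((22.46)² + (29.81)²) = 37.323 mi.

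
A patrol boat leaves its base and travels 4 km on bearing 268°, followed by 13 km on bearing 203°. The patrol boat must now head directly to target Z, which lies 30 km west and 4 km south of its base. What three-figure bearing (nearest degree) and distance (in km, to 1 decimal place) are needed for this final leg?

Leg 1 (268°, 4 km): east 4 sin 268° = -4.00, north 4 cos 268° = -0.14
Leg 2 (203°, 13 km): east 13 sin 203° = -5.08, north 13 cos 203° = -11.97
Current position: (-9.08, -12.11). Target: (-30, -4). Remaining: Δeast = -20.92, Δnorth = 8.11.
Bearing = atan2(-20.92, 8.11) mod 360° = 291.18°; distance = √((-20.92)² + (8.11)²) = 22.438 km.

291°, 22.4 km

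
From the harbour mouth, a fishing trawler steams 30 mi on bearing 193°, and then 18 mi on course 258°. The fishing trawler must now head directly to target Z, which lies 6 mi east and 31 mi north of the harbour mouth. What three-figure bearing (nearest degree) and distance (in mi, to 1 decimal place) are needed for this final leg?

Leg 1 (193°, 30 mi): east 30 sin 193° = -6.75, north 30 cos 193° = -29.23
Leg 2 (258°, 18 mi): east 18 sin 258° = -17.61, north 18 cos 258° = -3.74
Current position: (-24.36, -32.97). Target: (6, 31). Remaining: Δeast = 30.36, Δnorth = 63.97.
Bearing = atan2(30.36, 63.97) mod 360° = 25.38°; distance = √((30.36)² + (63.97)²) = 70.810 mi.

025°, 70.8 mi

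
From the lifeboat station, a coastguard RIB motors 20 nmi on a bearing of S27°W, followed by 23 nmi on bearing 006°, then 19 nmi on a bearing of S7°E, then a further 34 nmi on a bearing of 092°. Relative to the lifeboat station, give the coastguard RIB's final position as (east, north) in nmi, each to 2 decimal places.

Leg 1 (S27°W, 20 nmi): east 20 sin 207° = -9.08, north 20 cos 207° = -17.82
Leg 2 (006°, 23 nmi): east 23 sin 6° = 2.40, north 23 cos 6° = 22.87
Leg 3 (S7°E, 19 nmi): east 19 sin 173° = 2.32, north 19 cos 173° = -18.86
Leg 4 (092°, 34 nmi): east 34 sin 92° = 33.98, north 34 cos 92° = -1.19
Summing: 29.62 nmi east, -14.99 nmi north → (29.62, -14.99).

(29.62, -14.99)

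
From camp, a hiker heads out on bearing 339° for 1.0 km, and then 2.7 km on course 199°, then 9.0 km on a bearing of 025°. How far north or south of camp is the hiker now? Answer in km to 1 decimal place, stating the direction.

6.5 km north

Leg 1 (339°, 1.0 km): east 1.0 sin 339° = -0.36, north 1.0 cos 339° = 0.93
Leg 2 (199°, 2.7 km): east 2.7 sin 199° = -0.88, north 2.7 cos 199° = -2.55
Leg 3 (025°, 9.0 km): east 9.0 sin 25° = 3.80, north 9.0 cos 25° = 8.16
Net north component: 6.54 km.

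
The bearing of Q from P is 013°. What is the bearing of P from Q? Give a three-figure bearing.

193°

Back-bearing = 013° + 180° = 193°.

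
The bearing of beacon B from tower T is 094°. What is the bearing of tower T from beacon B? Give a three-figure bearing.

274°

Back-bearing = 094° + 180° = 274°.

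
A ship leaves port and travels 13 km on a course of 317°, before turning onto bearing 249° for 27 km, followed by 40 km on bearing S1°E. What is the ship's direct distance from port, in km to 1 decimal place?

Leg 1 (317°, 13 km): east 13 sin 317° = -8.87, north 13 cos 317° = 9.51
Leg 2 (249°, 27 km): east 27 sin 249° = -25.21, north 27 cos 249° = -9.68
Leg 3 (S1°E, 40 km): east 40 sin 179° = 0.70, north 40 cos 179° = -39.99
Net: -33.37 east, -40.16 north. Distance = √((-33.37)² + (-40.16)²) = 52.219 km.

52.2 km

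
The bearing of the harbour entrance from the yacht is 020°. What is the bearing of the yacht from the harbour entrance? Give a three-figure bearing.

200°

Back-bearing = 020° + 180° = 200°.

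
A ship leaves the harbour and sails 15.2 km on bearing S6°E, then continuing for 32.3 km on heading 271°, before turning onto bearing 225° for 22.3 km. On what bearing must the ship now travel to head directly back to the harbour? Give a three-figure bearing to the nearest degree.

057°

Leg 1 (S6°E, 15.2 km): east 15.2 sin 174° = 1.59, north 15.2 cos 174° = -15.12
Leg 2 (271°, 32.3 km): east 32.3 sin 271° = -32.30, north 32.3 cos 271° = 0.56
Leg 3 (225°, 22.3 km): east 22.3 sin 225° = -15.77, north 22.3 cos 225° = -15.77
Net displacement: -46.47 east, -30.32 north. Direction back to start is (46.47, 30.32): bearing = atan2(46.47, 30.32) mod 360° = 56.88° ≈ 057°.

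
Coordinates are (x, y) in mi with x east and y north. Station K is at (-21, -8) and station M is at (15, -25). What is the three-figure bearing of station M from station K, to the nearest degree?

115°

Δeast = 15 − -21 = 36.00; Δnorth = -25 − -8 = -17.00.
Bearing = atan2(Δeast, Δnorth) mod 360° = 115.28° ≈ 115°.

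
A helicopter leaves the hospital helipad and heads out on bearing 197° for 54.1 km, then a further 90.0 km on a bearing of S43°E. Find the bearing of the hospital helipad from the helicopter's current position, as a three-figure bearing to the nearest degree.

Leg 1 (197°, 54.1 km): east 54.1 sin 197° = -15.82, north 54.1 cos 197° = -51.74
Leg 2 (S43°E, 90.0 km): east 90.0 sin 137° = 61.38, north 90.0 cos 137° = -65.82
Net displacement: 45.56 east, -117.56 north. Direction back to start is (-45.56, 117.56): bearing = atan2(-45.56, 117.56) mod 360° = 338.81° ≈ 339°.

339°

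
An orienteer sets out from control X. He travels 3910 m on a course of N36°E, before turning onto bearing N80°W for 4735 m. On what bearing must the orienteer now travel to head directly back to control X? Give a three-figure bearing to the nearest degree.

149°

Leg 1 (N36°E, 3910 m): east 3910 sin 36° = 2298.24, north 3910 cos 36° = 3163.26
Leg 2 (N80°W, 4735 m): east 4735 sin 280° = -4663.06, north 4735 cos 280° = 822.22
Net displacement: -2364.82 east, 3985.48 north. Direction back to start is (2364.82, -3985.48): bearing = atan2(2364.82, -3985.48) mod 360° = 149.32° ≈ 149°.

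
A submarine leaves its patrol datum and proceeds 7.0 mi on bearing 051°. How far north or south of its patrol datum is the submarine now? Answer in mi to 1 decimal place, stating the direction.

Leg 1 (051°, 7.0 mi): east 7.0 sin 51° = 5.44, north 7.0 cos 51° = 4.41
Net north component: 4.41 mi.

4.4 mi north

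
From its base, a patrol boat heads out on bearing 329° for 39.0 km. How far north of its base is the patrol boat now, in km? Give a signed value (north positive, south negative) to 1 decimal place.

33.4 km

Leg 1 (329°, 39.0 km): east 39.0 sin 329° = -20.09, north 39.0 cos 329° = 33.43
Net north component: 33.43 km.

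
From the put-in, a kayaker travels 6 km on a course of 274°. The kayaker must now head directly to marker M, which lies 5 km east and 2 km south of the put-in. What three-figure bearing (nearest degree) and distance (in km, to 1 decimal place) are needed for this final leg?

102°, 11.2 km

Leg 1 (274°, 6 km): east 6 sin 274° = -5.99, north 6 cos 274° = 0.42
Current position: (-5.99, 0.42). Target: (5, -2). Remaining: Δeast = 10.99, Δnorth = -2.42.
Bearing = atan2(10.99, -2.42) mod 360° = 102.42°; distance = √((10.99)² + (-2.42)²) = 11.248 km.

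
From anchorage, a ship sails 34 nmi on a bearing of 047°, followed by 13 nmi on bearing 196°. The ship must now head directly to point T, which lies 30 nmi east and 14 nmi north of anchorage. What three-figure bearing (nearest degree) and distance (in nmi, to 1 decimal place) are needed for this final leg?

Leg 1 (047°, 34 nmi): east 34 sin 47° = 24.87, north 34 cos 47° = 23.19
Leg 2 (196°, 13 nmi): east 13 sin 196° = -3.58, north 13 cos 196° = -12.50
Current position: (21.28, 10.69). Target: (30, 14). Remaining: Δeast = 8.72, Δnorth = 3.31.
Bearing = atan2(8.72, 3.31) mod 360° = 69.22°; distance = √((8.72)² + (3.31)²) = 9.324 nmi.

069°, 9.3 nmi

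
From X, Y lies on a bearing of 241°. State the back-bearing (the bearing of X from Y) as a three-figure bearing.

061°

Back-bearing = 241° − 180° = 061°.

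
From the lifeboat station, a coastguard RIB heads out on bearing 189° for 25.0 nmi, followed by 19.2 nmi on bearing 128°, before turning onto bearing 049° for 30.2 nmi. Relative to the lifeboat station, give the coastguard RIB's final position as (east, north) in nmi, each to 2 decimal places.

Leg 1 (189°, 25.0 nmi): east 25.0 sin 189° = -3.91, north 25.0 cos 189° = -24.69
Leg 2 (128°, 19.2 nmi): east 19.2 sin 128° = 15.13, north 19.2 cos 128° = -11.82
Leg 3 (049°, 30.2 nmi): east 30.2 sin 49° = 22.79, north 30.2 cos 49° = 19.81
Summing: 34.01 nmi east, -16.70 nmi north → (34.01, -16.70).

(34.01, -16.70)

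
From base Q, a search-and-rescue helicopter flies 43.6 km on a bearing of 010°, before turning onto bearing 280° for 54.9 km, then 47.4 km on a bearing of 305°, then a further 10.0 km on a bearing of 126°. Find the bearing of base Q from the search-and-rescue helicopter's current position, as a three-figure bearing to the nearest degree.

134°

Leg 1 (010°, 43.6 km): east 43.6 sin 10° = 7.57, north 43.6 cos 10° = 42.94
Leg 2 (280°, 54.9 km): east 54.9 sin 280° = -54.07, north 54.9 cos 280° = 9.53
Leg 3 (305°, 47.4 km): east 47.4 sin 305° = -38.83, north 47.4 cos 305° = 27.19
Leg 4 (126°, 10.0 km): east 10.0 sin 126° = 8.09, north 10.0 cos 126° = -5.88
Net displacement: -77.23 east, 73.78 north. Direction back to start is (77.23, -73.78): bearing = atan2(77.23, -73.78) mod 360° = 133.69° ≈ 134°.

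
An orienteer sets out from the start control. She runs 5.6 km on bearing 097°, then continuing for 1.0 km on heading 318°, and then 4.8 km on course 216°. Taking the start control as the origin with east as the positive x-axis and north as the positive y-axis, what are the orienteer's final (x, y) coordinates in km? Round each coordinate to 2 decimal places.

(2.07, -3.82)

Leg 1 (097°, 5.6 km): east 5.6 sin 97° = 5.56, north 5.6 cos 97° = -0.68
Leg 2 (318°, 1.0 km): east 1.0 sin 318° = -0.67, north 1.0 cos 318° = 0.74
Leg 3 (216°, 4.8 km): east 4.8 sin 216° = -2.82, north 4.8 cos 216° = -3.88
Summing: 2.07 km east, -3.82 km north → (2.07, -3.82).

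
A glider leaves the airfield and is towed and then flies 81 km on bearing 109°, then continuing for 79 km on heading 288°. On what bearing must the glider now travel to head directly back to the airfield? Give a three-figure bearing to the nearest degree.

323°

Leg 1 (109°, 81 km): east 81 sin 109° = 76.59, north 81 cos 109° = -26.37
Leg 2 (288°, 79 km): east 79 sin 288° = -75.13, north 79 cos 288° = 24.41
Net displacement: 1.45 east, -1.96 north. Direction back to start is (-1.45, 1.96): bearing = atan2(-1.45, 1.96) mod 360° = 323.42° ≈ 323°.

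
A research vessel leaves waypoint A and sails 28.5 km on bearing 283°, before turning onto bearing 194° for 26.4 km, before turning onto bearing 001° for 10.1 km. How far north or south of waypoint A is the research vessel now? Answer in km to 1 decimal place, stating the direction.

9.1 km south

Leg 1 (283°, 28.5 km): east 28.5 sin 283° = -27.77, north 28.5 cos 283° = 6.41
Leg 2 (194°, 26.4 km): east 26.4 sin 194° = -6.39, north 26.4 cos 194° = -25.62
Leg 3 (001°, 10.1 km): east 10.1 sin 1° = 0.18, north 10.1 cos 1° = 10.10
Net north component: -9.11 km.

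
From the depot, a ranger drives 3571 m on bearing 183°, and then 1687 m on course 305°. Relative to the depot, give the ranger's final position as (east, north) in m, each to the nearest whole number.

Leg 1 (183°, 3571 m): east 3571 sin 183° = -186.89, north 3571 cos 183° = -3566.11
Leg 2 (305°, 1687 m): east 1687 sin 305° = -1381.91, north 1687 cos 305° = 967.62
Summing: -1568.80 m east, -2598.48 m north → (-1569, -2598).

(-1569, -2598)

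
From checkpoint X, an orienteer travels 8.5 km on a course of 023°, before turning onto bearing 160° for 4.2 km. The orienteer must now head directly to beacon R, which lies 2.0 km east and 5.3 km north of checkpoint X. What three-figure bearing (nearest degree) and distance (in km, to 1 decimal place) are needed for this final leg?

297°, 3.1 km

Leg 1 (023°, 8.5 km): east 8.5 sin 23° = 3.32, north 8.5 cos 23° = 7.82
Leg 2 (160°, 4.2 km): east 4.2 sin 160° = 1.44, north 4.2 cos 160° = -3.95
Current position: (4.76, 3.88). Target: (2.0, 5.3). Remaining: Δeast = -2.76, Δnorth = 1.42.
Bearing = atan2(-2.76, 1.42) mod 360° = 297.28°; distance = √((-2.76)² + (1.42)²) = 3.103 km.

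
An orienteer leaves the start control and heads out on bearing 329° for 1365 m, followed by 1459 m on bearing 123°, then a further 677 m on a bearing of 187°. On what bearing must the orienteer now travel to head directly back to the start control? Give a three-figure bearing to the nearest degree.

Leg 1 (329°, 1365 m): east 1365 sin 329° = -703.03, north 1365 cos 329° = 1170.03
Leg 2 (123°, 1459 m): east 1459 sin 123° = 1223.62, north 1459 cos 123° = -794.63
Leg 3 (187°, 677 m): east 677 sin 187° = -82.51, north 677 cos 187° = -671.95
Net displacement: 438.09 east, -296.55 north. Direction back to start is (-438.09, 296.55): bearing = atan2(-438.09, 296.55) mod 360° = 304.09° ≈ 304°.

304°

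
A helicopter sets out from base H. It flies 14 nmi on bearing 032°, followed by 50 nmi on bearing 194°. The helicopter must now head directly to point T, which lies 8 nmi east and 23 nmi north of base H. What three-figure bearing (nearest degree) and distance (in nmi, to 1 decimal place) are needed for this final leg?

Leg 1 (032°, 14 nmi): east 14 sin 32° = 7.42, north 14 cos 32° = 11.87
Leg 2 (194°, 50 nmi): east 50 sin 194° = -12.10, north 50 cos 194° = -48.51
Current position: (-4.68, -36.64). Target: (8, 23). Remaining: Δeast = 12.68, Δnorth = 59.64.
Bearing = atan2(12.68, 59.64) mod 360° = 12.00°; distance = √((12.68)² + (59.64)²) = 60.975 nmi.

012°, 61.0 nmi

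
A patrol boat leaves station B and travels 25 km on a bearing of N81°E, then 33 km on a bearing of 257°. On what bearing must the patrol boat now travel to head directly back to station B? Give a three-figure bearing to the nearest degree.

065°

Leg 1 (N81°E, 25 km): east 25 sin 81° = 24.69, north 25 cos 81° = 3.91
Leg 2 (257°, 33 km): east 33 sin 257° = -32.15, north 33 cos 257° = -7.42
Net displacement: -7.46 east, -3.51 north. Direction back to start is (7.46, 3.51): bearing = atan2(7.46, 3.51) mod 360° = 64.79° ≈ 065°.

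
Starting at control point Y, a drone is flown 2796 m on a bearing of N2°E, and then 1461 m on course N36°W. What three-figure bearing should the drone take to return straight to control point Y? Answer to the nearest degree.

Leg 1 (N2°E, 2796 m): east 2796 sin 2° = 97.58, north 2796 cos 2° = 2794.30
Leg 2 (N36°W, 1461 m): east 1461 sin 324° = -858.75, north 1461 cos 324° = 1181.97
Net displacement: -761.18 east, 3976.27 north. Direction back to start is (761.18, -3976.27): bearing = atan2(761.18, -3976.27) mod 360° = 169.16° ≈ 169°.

169°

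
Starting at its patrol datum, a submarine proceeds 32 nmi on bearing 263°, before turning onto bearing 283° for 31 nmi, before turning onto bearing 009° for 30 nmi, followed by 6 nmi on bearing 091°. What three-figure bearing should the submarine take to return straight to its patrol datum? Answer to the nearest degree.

122°

Leg 1 (263°, 32 nmi): east 32 sin 263° = -31.76, north 32 cos 263° = -3.90
Leg 2 (283°, 31 nmi): east 31 sin 283° = -30.21, north 31 cos 283° = 6.97
Leg 3 (009°, 30 nmi): east 30 sin 9° = 4.69, north 30 cos 9° = 29.63
Leg 4 (091°, 6 nmi): east 6 sin 91° = 6.00, north 6 cos 91° = -0.10
Net displacement: -51.27 east, 32.60 north. Direction back to start is (51.27, -32.60): bearing = atan2(51.27, -32.60) mod 360° = 122.45° ≈ 122°.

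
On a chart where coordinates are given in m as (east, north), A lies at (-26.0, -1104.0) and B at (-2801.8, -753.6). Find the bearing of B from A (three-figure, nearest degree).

Δeast = -2801.8 − -26.0 = -2775.80; Δnorth = -753.6 − -1104.0 = 350.40.
Bearing = atan2(Δeast, Δnorth) mod 360° = 277.19° ≈ 277°.

277°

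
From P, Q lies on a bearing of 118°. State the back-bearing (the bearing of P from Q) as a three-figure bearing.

Back-bearing = 118° + 180° = 298°.

298°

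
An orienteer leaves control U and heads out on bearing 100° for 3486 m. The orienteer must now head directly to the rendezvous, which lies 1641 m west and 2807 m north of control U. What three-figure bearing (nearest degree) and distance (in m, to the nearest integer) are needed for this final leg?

304°, 6115 m

Leg 1 (100°, 3486 m): east 3486 sin 100° = 3433.04, north 3486 cos 100° = -605.34
Current position: (3433.04, -605.34). Target: (-1641, 2807). Remaining: Δeast = -5074.04, Δnorth = 3412.34.
Bearing = atan2(-5074.04, 3412.34) mod 360° = 303.92°; distance = √((-5074.04)² + (3412.34)²) = 6114.730 m.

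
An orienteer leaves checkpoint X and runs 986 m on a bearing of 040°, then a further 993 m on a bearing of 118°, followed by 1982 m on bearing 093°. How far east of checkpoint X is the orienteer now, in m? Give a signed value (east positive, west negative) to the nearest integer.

Leg 1 (040°, 986 m): east 986 sin 40° = 633.79, north 986 cos 40° = 755.32
Leg 2 (118°, 993 m): east 993 sin 118° = 876.77, north 993 cos 118° = -466.19
Leg 3 (093°, 1982 m): east 1982 sin 93° = 1979.28, north 1982 cos 93° = -103.73
Net east component: 3489.84 m.

3490 m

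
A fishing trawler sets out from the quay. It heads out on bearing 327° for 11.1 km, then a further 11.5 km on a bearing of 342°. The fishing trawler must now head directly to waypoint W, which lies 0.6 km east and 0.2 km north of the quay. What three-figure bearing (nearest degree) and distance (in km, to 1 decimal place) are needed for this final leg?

153°, 22.5 km

Leg 1 (327°, 11.1 km): east 11.1 sin 327° = -6.05, north 11.1 cos 327° = 9.31
Leg 2 (342°, 11.5 km): east 11.5 sin 342° = -3.55, north 11.5 cos 342° = 10.94
Current position: (-9.60, 20.25). Target: (0.6, 0.2). Remaining: Δeast = 10.20, Δnorth = -20.05.
Bearing = atan2(10.20, -20.05) mod 360° = 153.03°; distance = √((10.20)² + (-20.05)²) = 22.492 km.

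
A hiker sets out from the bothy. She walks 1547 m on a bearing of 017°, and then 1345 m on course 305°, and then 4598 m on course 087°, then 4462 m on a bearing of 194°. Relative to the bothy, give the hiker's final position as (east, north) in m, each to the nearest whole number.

(2863, -1838)

Leg 1 (017°, 1547 m): east 1547 sin 17° = 452.30, north 1547 cos 17° = 1479.40
Leg 2 (305°, 1345 m): east 1345 sin 305° = -1101.76, north 1345 cos 305° = 771.46
Leg 3 (087°, 4598 m): east 4598 sin 87° = 4591.70, north 4598 cos 87° = 240.64
Leg 4 (194°, 4462 m): east 4462 sin 194° = -1079.46, north 4462 cos 194° = -4329.46
Summing: 2862.78 m east, -1837.96 m north → (2863, -1838).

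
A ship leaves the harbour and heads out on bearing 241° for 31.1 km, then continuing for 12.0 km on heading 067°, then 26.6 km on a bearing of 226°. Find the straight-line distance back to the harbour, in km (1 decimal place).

45.6 km

Leg 1 (241°, 31.1 km): east 31.1 sin 241° = -27.20, north 31.1 cos 241° = -15.08
Leg 2 (067°, 12.0 km): east 12.0 sin 67° = 11.05, north 12.0 cos 67° = 4.69
Leg 3 (226°, 26.6 km): east 26.6 sin 226° = -19.13, north 26.6 cos 226° = -18.48
Net: -35.29 east, -28.87 north. Distance = √((-35.29)² + (-28.87)²) = 45.592 km.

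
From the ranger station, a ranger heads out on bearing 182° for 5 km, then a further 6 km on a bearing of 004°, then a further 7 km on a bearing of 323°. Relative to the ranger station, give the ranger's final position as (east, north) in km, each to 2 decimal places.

Leg 1 (182°, 5 km): east 5 sin 182° = -0.17, north 5 cos 182° = -5.00
Leg 2 (004°, 6 km): east 6 sin 4° = 0.42, north 6 cos 4° = 5.99
Leg 3 (323°, 7 km): east 7 sin 323° = -4.21, north 7 cos 323° = 5.59
Summing: -3.97 km east, 6.58 km north → (-3.97, 6.58).

(-3.97, 6.58)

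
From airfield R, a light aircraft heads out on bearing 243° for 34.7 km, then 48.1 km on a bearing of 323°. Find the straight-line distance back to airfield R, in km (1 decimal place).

64.0 km

Leg 1 (243°, 34.7 km): east 34.7 sin 243° = -30.92, north 34.7 cos 243° = -15.75
Leg 2 (323°, 48.1 km): east 48.1 sin 323° = -28.95, north 48.1 cos 323° = 38.41
Net: -59.87 east, 22.66 north. Distance = √((-59.87)² + (22.66)²) = 64.011 km.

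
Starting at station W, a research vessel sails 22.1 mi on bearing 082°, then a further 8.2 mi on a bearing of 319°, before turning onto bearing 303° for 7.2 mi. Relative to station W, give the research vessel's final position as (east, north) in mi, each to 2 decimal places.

Leg 1 (082°, 22.1 mi): east 22.1 sin 82° = 21.88, north 22.1 cos 82° = 3.08
Leg 2 (319°, 8.2 mi): east 8.2 sin 319° = -5.38, north 8.2 cos 319° = 6.19
Leg 3 (303°, 7.2 mi): east 7.2 sin 303° = -6.04, north 7.2 cos 303° = 3.92
Summing: 10.47 mi east, 13.19 mi north → (10.47, 13.19).

(10.47, 13.19)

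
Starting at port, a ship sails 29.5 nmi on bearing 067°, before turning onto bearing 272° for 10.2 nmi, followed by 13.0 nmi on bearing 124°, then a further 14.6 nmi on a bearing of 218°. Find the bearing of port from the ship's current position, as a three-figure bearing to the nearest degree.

290°

Leg 1 (067°, 29.5 nmi): east 29.5 sin 67° = 27.15, north 29.5 cos 67° = 11.53
Leg 2 (272°, 10.2 nmi): east 10.2 sin 272° = -10.19, north 10.2 cos 272° = 0.36
Leg 3 (124°, 13.0 nmi): east 13.0 sin 124° = 10.78, north 13.0 cos 124° = -7.27
Leg 4 (218°, 14.6 nmi): east 14.6 sin 218° = -8.99, north 14.6 cos 218° = -11.50
Net displacement: 18.75 east, -6.89 north. Direction back to start is (-18.75, 6.89): bearing = atan2(-18.75, 6.89) mod 360° = 290.18° ≈ 290°.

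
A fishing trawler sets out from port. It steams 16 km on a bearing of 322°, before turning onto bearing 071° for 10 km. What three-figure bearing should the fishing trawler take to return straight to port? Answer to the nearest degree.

179°

Leg 1 (322°, 16 km): east 16 sin 322° = -9.85, north 16 cos 322° = 12.61
Leg 2 (071°, 10 km): east 10 sin 71° = 9.46, north 10 cos 71° = 3.26
Net displacement: -0.40 east, 15.86 north. Direction back to start is (0.40, -15.86): bearing = atan2(0.40, -15.86) mod 360° = 178.57° ≈ 179°.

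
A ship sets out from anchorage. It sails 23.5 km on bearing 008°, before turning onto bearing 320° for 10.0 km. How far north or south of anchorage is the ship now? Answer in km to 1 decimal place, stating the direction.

Leg 1 (008°, 23.5 km): east 23.5 sin 8° = 3.27, north 23.5 cos 8° = 23.27
Leg 2 (320°, 10.0 km): east 10.0 sin 320° = -6.43, north 10.0 cos 320° = 7.66
Net north component: 30.93 km.

30.9 km north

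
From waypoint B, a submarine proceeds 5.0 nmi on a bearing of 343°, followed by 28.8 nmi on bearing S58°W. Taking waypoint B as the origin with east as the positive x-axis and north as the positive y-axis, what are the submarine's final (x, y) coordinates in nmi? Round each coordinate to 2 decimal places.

(-25.89, -10.48)

Leg 1 (343°, 5.0 nmi): east 5.0 sin 343° = -1.46, north 5.0 cos 343° = 4.78
Leg 2 (S58°W, 28.8 nmi): east 28.8 sin 238° = -24.42, north 28.8 cos 238° = -15.26
Summing: -25.89 nmi east, -10.48 nmi north → (-25.89, -10.48).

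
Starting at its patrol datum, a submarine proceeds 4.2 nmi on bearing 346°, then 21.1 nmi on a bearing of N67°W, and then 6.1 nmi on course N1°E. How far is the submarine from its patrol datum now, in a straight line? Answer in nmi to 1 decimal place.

Leg 1 (346°, 4.2 nmi): east 4.2 sin 346° = -1.02, north 4.2 cos 346° = 4.08
Leg 2 (N67°W, 21.1 nmi): east 21.1 sin 293° = -19.42, north 21.1 cos 293° = 8.24
Leg 3 (N1°E, 6.1 nmi): east 6.1 sin 1° = 0.11, north 6.1 cos 1° = 6.10
Net: -20.33 east, 18.42 north. Distance = √((-20.33)² + (18.42)²) = 27.434 nmi.

27.4 nmi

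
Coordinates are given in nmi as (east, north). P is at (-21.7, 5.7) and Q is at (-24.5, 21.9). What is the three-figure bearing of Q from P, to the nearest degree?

Δeast = -24.5 − -21.7 = -2.80; Δnorth = 21.9 − 5.7 = 16.20.
Bearing = atan2(Δeast, Δnorth) mod 360° = 350.19° ≈ 350°.

350°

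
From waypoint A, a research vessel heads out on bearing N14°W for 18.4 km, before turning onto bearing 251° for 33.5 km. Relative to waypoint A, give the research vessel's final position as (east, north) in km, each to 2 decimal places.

(-36.13, 6.95)

Leg 1 (N14°W, 18.4 km): east 18.4 sin 346° = -4.45, north 18.4 cos 346° = 17.85
Leg 2 (251°, 33.5 km): east 33.5 sin 251° = -31.67, north 33.5 cos 251° = -10.91
Summing: -36.13 km east, 6.95 km north → (-36.13, 6.95).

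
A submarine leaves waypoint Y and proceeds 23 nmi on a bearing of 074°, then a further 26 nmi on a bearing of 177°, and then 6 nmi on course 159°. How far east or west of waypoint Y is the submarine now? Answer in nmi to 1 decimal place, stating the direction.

Leg 1 (074°, 23 nmi): east 23 sin 74° = 22.11, north 23 cos 74° = 6.34
Leg 2 (177°, 26 nmi): east 26 sin 177° = 1.36, north 26 cos 177° = -25.96
Leg 3 (159°, 6 nmi): east 6 sin 159° = 2.15, north 6 cos 159° = -5.60
Net east component: 25.62 nmi.

25.6 nmi east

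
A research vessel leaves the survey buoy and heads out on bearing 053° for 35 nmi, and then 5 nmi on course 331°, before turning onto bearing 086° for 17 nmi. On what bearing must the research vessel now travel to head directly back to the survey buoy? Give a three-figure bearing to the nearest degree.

238°

Leg 1 (053°, 35 nmi): east 35 sin 53° = 27.95, north 35 cos 53° = 21.06
Leg 2 (331°, 5 nmi): east 5 sin 331° = -2.42, north 5 cos 331° = 4.37
Leg 3 (086°, 17 nmi): east 17 sin 86° = 16.96, north 17 cos 86° = 1.19
Net displacement: 42.49 east, 26.62 north. Direction back to start is (-42.49, -26.62): bearing = atan2(-42.49, -26.62) mod 360° = 237.93° ≈ 238°.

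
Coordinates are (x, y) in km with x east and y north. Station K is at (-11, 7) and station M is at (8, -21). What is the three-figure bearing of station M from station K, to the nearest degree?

146°

Δeast = 8 − -11 = 19.00; Δnorth = -21 − 7 = -28.00.
Bearing = atan2(Δeast, Δnorth) mod 360° = 145.84° ≈ 146°.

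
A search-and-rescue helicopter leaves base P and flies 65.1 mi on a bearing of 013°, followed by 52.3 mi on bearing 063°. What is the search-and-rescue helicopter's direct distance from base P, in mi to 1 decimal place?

Leg 1 (013°, 65.1 mi): east 65.1 sin 13° = 14.64, north 65.1 cos 13° = 63.43
Leg 2 (063°, 52.3 mi): east 52.3 sin 63° = 46.60, north 52.3 cos 63° = 23.74
Net: 61.24 east, 87.18 north. Distance = √((61.24)² + (87.18)²) = 106.538 mi.

106.5 mi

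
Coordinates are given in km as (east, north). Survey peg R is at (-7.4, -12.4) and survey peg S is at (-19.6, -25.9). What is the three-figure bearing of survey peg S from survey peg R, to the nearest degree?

Δeast = -19.6 − -7.4 = -12.20; Δnorth = -25.9 − -12.4 = -13.50.
Bearing = atan2(Δeast, Δnorth) mod 360° = 222.10° ≈ 222°.

222°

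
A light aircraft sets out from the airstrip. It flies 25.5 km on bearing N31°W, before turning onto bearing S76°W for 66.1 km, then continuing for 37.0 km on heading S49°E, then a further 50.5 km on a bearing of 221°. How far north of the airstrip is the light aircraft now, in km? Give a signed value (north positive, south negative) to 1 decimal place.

Leg 1 (N31°W, 25.5 km): east 25.5 sin 329° = -13.13, north 25.5 cos 329° = 21.86
Leg 2 (S76°W, 66.1 km): east 66.1 sin 256° = -64.14, north 66.1 cos 256° = -15.99
Leg 3 (S49°E, 37.0 km): east 37.0 sin 131° = 27.92, north 37.0 cos 131° = -24.27
Leg 4 (221°, 50.5 km): east 50.5 sin 221° = -33.13, north 50.5 cos 221° = -38.11
Net north component: -56.52 km.

-56.5 km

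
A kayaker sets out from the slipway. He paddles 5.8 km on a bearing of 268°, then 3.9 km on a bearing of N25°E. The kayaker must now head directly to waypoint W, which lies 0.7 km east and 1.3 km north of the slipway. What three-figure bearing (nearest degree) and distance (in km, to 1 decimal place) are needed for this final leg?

113°, 5.3 km

Leg 1 (268°, 5.8 km): east 5.8 sin 268° = -5.80, north 5.8 cos 268° = -0.20
Leg 2 (N25°E, 3.9 km): east 3.9 sin 25° = 1.65, north 3.9 cos 25° = 3.53
Current position: (-4.15, 3.33). Target: (0.7, 1.3). Remaining: Δeast = 4.85, Δnorth = -2.03.
Bearing = atan2(4.85, -2.03) mod 360° = 112.74°; distance = √((4.85)² + (-2.03)²) = 5.257 km.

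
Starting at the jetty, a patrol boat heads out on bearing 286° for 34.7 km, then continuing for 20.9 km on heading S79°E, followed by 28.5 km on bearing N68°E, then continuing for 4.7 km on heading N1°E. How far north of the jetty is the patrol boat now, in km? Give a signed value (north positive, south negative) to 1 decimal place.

Leg 1 (286°, 34.7 km): east 34.7 sin 286° = -33.36, north 34.7 cos 286° = 9.56
Leg 2 (S79°E, 20.9 km): east 20.9 sin 101° = 20.52, north 20.9 cos 101° = -3.99
Leg 3 (N68°E, 28.5 km): east 28.5 sin 68° = 26.42, north 28.5 cos 68° = 10.68
Leg 4 (N1°E, 4.7 km): east 4.7 sin 1° = 0.08, north 4.7 cos 1° = 4.70
Net north component: 20.95 km.

21.0 km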